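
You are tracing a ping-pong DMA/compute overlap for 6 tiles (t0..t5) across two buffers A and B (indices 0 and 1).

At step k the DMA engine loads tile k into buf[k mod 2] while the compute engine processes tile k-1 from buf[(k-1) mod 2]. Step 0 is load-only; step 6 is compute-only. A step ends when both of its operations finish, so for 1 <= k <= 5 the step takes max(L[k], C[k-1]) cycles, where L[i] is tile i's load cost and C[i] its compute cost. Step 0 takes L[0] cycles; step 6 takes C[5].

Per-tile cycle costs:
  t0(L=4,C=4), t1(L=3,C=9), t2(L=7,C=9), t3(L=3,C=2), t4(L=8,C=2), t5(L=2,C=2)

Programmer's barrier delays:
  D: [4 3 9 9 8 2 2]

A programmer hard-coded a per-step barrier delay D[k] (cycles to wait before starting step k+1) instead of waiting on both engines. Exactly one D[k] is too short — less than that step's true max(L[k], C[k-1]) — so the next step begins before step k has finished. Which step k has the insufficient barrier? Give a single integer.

hazard at step 1

k=0 barrier L[0]=4→4c, D[0]=4 ok
k=1 barrier max(L[1]=3,C[0]=4)→4c, D[1]=3 SHORT
k=2 barrier max(L[2]=7,C[1]=9)→9c, D[2]=9 ok
k=3 barrier max(L[3]=3,C[2]=9)→9c, D[3]=9 ok
k=4 barrier max(L[4]=8,C[3]=2)→8c, D[4]=8 ok
k=5 barrier max(L[5]=2,C[4]=2)→2c, D[5]=2 ok
k=6 barrier C[5]=2→2c, D[6]=2 ok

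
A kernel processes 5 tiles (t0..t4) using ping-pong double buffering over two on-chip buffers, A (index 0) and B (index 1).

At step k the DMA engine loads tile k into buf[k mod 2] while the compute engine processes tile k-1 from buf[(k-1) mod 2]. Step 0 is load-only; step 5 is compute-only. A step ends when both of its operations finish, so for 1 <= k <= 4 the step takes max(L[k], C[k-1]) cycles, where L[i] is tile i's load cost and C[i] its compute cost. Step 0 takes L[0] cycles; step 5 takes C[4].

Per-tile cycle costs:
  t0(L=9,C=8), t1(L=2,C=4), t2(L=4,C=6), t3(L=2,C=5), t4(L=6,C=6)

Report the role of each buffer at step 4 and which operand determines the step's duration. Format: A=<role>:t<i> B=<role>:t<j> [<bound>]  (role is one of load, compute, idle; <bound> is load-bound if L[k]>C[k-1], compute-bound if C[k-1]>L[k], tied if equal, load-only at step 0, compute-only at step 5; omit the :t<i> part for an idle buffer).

step 4: A=load:t4 B=compute:t3 [load-bound]

k=0 load=t0/9c comp=- wait=9 total=9
k=1 load=t1/2c comp=t0/8c wait=8 total=17
k=2 load=t2/4c comp=t1/4c wait=4 total=21
k=3 load=t3/2c comp=t2/6c wait=6 total=27
k=4 load=t4/6c comp=t3/5c wait=6 total=33
k=5 load=- comp=t4/6c wait=6 total=39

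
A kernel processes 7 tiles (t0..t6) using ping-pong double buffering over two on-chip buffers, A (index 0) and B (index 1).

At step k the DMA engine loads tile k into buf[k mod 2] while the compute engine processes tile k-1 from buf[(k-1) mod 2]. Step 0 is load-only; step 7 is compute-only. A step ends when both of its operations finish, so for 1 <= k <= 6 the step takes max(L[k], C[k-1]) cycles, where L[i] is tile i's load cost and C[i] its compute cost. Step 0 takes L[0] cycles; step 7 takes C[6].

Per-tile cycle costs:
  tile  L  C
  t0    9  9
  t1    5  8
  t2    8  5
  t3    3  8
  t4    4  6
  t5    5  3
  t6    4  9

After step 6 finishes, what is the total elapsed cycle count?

end_cycle[6] = 49

step 0: L[0]=9 → dur=9, Σ=9 | A=load:t0 B=idle [load-only]
step 1: L[1]=5 C[0]=9 → dur=9, Σ=18 | A=compute:t0 B=load:t1 [compute-bound]
step 2: L[2]=8 C[1]=8 → dur=8, Σ=26 | A=load:t2 B=compute:t1 [tied]
step 3: L[3]=3 C[2]=5 → dur=5, Σ=31 | A=compute:t2 B=load:t3 [compute-bound]
step 4: L[4]=4 C[3]=8 → dur=8, Σ=39 | A=load:t4 B=compute:t3 [compute-bound]
step 5: L[5]=5 C[4]=6 → dur=6, Σ=45 | A=compute:t4 B=load:t5 [compute-bound]
step 6: L[6]=4 C[5]=3 → dur=4, Σ=49 | A=load:t6 B=compute:t5 [load-bound]
step 7: C[6]=9 → dur=9, Σ=58 | A=compute:t6 B=idle [compute-only]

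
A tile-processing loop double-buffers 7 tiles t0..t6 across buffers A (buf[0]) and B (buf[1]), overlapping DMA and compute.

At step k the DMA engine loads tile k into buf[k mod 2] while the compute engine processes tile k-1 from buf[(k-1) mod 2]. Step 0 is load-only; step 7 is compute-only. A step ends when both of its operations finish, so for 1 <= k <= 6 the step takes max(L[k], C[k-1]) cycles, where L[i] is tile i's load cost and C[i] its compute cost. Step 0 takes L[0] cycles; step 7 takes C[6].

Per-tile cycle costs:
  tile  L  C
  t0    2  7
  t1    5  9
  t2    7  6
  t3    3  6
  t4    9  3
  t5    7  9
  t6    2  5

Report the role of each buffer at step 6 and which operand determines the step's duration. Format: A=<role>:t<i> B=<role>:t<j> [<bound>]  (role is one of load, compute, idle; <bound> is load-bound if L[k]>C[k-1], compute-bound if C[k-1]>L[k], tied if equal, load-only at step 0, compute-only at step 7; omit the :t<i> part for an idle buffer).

k=0 load=t0/2c comp=- wait=2 total=2
k=1 load=t1/5c comp=t0/7c wait=7 total=9
k=2 load=t2/7c comp=t1/9c wait=9 total=18
k=3 load=t3/3c comp=t2/6c wait=6 total=24
k=4 load=t4/9c comp=t3/6c wait=9 total=33
k=5 load=t5/7c comp=t4/3c wait=7 total=40
k=6 load=t6/2c comp=t5/9c wait=9 total=49
k=7 load=- comp=t6/5c wait=5 total=54

step 6: A=load:t6 B=compute:t5 [compute-bound]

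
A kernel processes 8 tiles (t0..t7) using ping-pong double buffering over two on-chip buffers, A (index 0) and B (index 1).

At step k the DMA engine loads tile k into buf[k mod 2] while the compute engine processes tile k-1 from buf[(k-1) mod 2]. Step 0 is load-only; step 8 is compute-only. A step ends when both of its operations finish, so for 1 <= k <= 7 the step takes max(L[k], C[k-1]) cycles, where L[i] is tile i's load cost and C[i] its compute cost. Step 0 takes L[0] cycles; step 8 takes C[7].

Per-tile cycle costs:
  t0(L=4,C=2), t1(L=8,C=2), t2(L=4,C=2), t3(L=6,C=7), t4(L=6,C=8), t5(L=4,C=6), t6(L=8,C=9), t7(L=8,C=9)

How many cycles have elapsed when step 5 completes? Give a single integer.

end_cycle[5] = 37

  0. 4=4c; end=4; A:t0 B:-
  1. max(8,2)=8c; end=12; A:t0 B:t1
  2. max(4,2)=4c; end=16; A:t2 B:t1
  3. max(6,2)=6c; end=22; A:t2 B:t3
  4. max(6,7)=7c; end=29; A:t4 B:t3
  5. max(4,8)=8c; end=37; A:t4 B:t5
  6. max(8,6)=8c; end=45; A:t6 B:t5
  7. max(8,9)=9c; end=54; A:t6 B:t7
  8. 9=9c; end=63; A:t6 B:t7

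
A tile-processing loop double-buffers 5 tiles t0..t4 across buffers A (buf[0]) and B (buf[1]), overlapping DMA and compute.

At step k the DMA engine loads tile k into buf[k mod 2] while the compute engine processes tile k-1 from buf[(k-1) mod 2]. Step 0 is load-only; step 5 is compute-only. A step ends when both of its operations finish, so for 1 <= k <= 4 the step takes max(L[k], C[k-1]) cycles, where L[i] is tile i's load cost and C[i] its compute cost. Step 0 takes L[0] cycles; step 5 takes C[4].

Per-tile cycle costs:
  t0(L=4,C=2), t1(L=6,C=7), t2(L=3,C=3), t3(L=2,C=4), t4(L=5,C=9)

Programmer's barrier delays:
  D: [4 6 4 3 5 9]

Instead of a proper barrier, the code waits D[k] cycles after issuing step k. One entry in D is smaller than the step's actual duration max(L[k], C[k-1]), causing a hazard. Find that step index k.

[0] required=L[0]=4=4 vs D=4 ok
[1] required=max(L[1]=6,C[0]=2)=6 vs D=6 ok
[2] required=max(L[2]=3,C[1]=7)=7 vs D=4 SHORT
[3] required=max(L[3]=2,C[2]=3)=3 vs D=3 ok
[4] required=max(L[4]=5,C[3]=4)=5 vs D=5 ok
[5] required=C[4]=9=9 vs D=9 ok

hazard at step 2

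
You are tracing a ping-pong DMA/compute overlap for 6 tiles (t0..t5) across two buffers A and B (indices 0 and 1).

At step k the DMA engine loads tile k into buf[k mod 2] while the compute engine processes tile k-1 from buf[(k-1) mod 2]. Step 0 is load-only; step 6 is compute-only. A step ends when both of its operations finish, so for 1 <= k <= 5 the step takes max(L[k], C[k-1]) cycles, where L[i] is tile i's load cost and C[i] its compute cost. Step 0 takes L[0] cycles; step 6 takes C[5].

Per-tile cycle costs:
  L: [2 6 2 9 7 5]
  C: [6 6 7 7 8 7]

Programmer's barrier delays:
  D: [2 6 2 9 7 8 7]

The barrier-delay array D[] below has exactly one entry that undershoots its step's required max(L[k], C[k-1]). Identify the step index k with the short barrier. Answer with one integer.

hazard at step 2

[0] required=L[0]=2=2 vs D=2 ok
[1] required=max(L[1]=6,C[0]=6)=6 vs D=6 ok
[2] required=max(L[2]=2,C[1]=6)=6 vs D=2 SHORT
[3] required=max(L[3]=9,C[2]=7)=9 vs D=9 ok
[4] required=max(L[4]=7,C[3]=7)=7 vs D=7 ok
[5] required=max(L[5]=5,C[4]=8)=8 vs D=8 ok
[6] required=C[5]=7=7 vs D=7 ok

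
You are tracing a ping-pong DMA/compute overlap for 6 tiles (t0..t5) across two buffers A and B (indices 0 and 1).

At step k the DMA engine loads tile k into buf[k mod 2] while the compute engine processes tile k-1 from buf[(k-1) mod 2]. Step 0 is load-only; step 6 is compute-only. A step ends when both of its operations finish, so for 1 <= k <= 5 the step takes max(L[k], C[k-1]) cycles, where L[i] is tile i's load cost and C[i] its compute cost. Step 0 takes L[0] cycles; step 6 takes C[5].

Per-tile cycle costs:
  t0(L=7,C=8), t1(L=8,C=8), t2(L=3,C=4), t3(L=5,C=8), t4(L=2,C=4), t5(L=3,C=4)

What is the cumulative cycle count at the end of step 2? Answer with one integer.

step 0: L[0]=7 → dur=7, Σ=7 | A=load:t0 B=idle [load-only]
step 1: L[1]=8 C[0]=8 → dur=8, Σ=15 | A=compute:t0 B=load:t1 [tied]
step 2: L[2]=3 C[1]=8 → dur=8, Σ=23 | A=load:t2 B=compute:t1 [compute-bound]
step 3: L[3]=5 C[2]=4 → dur=5, Σ=28 | A=compute:t2 B=load:t3 [load-bound]
step 4: L[4]=2 C[3]=8 → dur=8, Σ=36 | A=load:t4 B=compute:t3 [compute-bound]
step 5: L[5]=3 C[4]=4 → dur=4, Σ=40 | A=compute:t4 B=load:t5 [compute-bound]
step 6: C[5]=4 → dur=4, Σ=44 | A=idle B=compute:t5 [compute-only]

end_cycle[2] = 23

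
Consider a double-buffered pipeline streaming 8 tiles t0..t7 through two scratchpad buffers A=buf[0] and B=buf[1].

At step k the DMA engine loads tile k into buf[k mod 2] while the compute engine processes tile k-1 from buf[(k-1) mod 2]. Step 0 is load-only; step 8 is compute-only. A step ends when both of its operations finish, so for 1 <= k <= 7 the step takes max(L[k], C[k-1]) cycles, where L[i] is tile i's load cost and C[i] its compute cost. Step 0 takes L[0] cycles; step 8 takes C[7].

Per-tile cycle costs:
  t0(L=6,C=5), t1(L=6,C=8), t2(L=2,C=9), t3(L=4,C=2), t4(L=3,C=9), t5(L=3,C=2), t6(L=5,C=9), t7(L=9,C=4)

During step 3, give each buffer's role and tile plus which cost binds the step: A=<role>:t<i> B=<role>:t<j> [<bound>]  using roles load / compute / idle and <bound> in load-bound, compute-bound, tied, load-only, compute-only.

step 0: L[0]=6 → dur=6, Σ=6 | A=load:t0 B=idle [load-only]
step 1: L[1]=6 C[0]=5 → dur=6, Σ=12 | A=compute:t0 B=load:t1 [load-bound]
step 2: L[2]=2 C[1]=8 → dur=8, Σ=20 | A=load:t2 B=compute:t1 [compute-bound]
step 3: L[3]=4 C[2]=9 → dur=9, Σ=29 | A=compute:t2 B=load:t3 [compute-bound]
step 4: L[4]=3 C[3]=2 → dur=3, Σ=32 | A=load:t4 B=compute:t3 [load-bound]
step 5: L[5]=3 C[4]=9 → dur=9, Σ=41 | A=compute:t4 B=load:t5 [compute-bound]
step 6: L[6]=5 C[5]=2 → dur=5, Σ=46 | A=load:t6 B=compute:t5 [load-bound]
step 7: L[7]=9 C[6]=9 → dur=9, Σ=55 | A=compute:t6 B=load:t7 [tied]
step 8: C[7]=4 → dur=4, Σ=59 | A=idle B=compute:t7 [compute-only]

step 3: A=compute:t2 B=load:t3 [compute-bound]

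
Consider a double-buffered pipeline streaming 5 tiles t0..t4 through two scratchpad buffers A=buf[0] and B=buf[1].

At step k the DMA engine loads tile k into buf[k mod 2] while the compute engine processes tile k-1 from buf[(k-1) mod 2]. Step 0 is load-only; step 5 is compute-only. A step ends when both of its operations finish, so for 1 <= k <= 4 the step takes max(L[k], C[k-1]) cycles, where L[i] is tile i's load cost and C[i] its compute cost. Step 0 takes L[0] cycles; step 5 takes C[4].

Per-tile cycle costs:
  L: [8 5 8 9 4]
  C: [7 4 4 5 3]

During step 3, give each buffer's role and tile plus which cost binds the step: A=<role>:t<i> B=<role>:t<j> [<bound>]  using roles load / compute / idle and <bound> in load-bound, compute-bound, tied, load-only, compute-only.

step 3: A=compute:t2 B=load:t3 [load-bound]

step 0: L[0]=8 → dur=8, Σ=8 | A=load:t0 B=idle [load-only]
step 1: L[1]=5 C[0]=7 → dur=7, Σ=15 | A=compute:t0 B=load:t1 [compute-bound]
step 2: L[2]=8 C[1]=4 → dur=8, Σ=23 | A=load:t2 B=compute:t1 [load-bound]
step 3: L[3]=9 C[2]=4 → dur=9, Σ=32 | A=compute:t2 B=load:t3 [load-bound]
step 4: L[4]=4 C[3]=5 → dur=5, Σ=37 | A=load:t4 B=compute:t3 [compute-bound]
step 5: C[4]=3 → dur=3, Σ=40 | A=compute:t4 B=idle [compute-only]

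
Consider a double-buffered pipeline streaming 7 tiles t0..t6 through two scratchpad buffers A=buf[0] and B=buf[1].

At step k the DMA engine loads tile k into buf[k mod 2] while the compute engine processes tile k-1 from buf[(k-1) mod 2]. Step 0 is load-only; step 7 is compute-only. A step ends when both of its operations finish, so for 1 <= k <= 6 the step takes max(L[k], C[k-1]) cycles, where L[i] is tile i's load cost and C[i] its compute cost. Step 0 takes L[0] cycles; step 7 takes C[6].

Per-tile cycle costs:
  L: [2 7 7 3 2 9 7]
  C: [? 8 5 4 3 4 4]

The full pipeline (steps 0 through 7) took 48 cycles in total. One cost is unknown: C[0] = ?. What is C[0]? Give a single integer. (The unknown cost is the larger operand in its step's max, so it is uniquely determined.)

step 0 = dur = L[0]=2 = 2
step 1 = dur = max(L[1]=7, C[0]=?) = C[0]  (unknown; binding)
step 2 = dur = max(L[2]=7, C[1]=8) = 8
step 3 = dur = max(L[3]=3, C[2]=5) = 5
step 4 = dur = max(L[4]=2, C[3]=4) = 4
step 5 = dur = max(L[5]=9, C[4]=3) = 9
step 6 = dur = max(L[6]=7, C[5]=4) = 7
step 7 = dur = C[6]=4 = 4
sum of known step durations = 39
dur[1] = total - known = 48 - 39 = 9
C[0] is the binding max in step 1, so C[0] = dur[1] = 9

C[0] = 9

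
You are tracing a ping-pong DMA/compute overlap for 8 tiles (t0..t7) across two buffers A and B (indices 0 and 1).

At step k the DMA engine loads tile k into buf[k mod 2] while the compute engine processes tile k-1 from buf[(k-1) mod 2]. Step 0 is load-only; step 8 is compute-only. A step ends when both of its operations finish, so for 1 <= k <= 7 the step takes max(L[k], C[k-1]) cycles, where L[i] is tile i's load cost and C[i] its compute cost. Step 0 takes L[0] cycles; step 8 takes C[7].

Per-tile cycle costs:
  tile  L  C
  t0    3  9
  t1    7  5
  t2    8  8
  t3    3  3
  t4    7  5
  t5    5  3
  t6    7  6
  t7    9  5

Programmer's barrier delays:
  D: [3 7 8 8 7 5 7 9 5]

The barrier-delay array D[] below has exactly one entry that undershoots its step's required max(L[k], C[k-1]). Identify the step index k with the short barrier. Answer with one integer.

hazard at step 1

k=0 barrier L[0]=3→3c, D[0]=3 ok
k=1 barrier max(L[1]=7,C[0]=9)→9c, D[1]=7 SHORT
k=2 barrier max(L[2]=8,C[1]=5)→8c, D[2]=8 ok
k=3 barrier max(L[3]=3,C[2]=8)→8c, D[3]=8 ok
k=4 barrier max(L[4]=7,C[3]=3)→7c, D[4]=7 ok
k=5 barrier max(L[5]=5,C[4]=5)→5c, D[5]=5 ok
k=6 barrier max(L[6]=7,C[5]=3)→7c, D[6]=7 ok
k=7 barrier max(L[7]=9,C[6]=6)→9c, D[7]=9 ok
k=8 barrier C[7]=5→5c, D[8]=5 ok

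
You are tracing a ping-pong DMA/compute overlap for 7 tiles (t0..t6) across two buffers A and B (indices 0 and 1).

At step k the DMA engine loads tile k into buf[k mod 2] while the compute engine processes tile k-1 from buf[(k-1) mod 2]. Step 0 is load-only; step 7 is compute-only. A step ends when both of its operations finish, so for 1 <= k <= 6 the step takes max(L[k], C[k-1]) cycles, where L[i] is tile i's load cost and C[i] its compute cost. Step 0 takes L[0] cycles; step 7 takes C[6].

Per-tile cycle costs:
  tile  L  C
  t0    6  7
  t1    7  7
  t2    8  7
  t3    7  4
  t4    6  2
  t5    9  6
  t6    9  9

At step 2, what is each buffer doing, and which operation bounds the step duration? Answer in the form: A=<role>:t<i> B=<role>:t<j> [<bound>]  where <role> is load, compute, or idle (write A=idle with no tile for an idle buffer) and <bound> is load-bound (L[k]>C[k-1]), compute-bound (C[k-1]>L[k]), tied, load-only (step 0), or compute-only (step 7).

k=0 load=t0/6c comp=- wait=6 total=6
k=1 load=t1/7c comp=t0/7c wait=7 total=13
k=2 load=t2/8c comp=t1/7c wait=8 total=21
k=3 load=t3/7c comp=t2/7c wait=7 total=28
k=4 load=t4/6c comp=t3/4c wait=6 total=34
k=5 load=t5/9c comp=t4/2c wait=9 total=43
k=6 load=t6/9c comp=t5/6c wait=9 total=52
k=7 load=- comp=t6/9c wait=9 total=61

step 2: A=load:t2 B=compute:t1 [load-bound]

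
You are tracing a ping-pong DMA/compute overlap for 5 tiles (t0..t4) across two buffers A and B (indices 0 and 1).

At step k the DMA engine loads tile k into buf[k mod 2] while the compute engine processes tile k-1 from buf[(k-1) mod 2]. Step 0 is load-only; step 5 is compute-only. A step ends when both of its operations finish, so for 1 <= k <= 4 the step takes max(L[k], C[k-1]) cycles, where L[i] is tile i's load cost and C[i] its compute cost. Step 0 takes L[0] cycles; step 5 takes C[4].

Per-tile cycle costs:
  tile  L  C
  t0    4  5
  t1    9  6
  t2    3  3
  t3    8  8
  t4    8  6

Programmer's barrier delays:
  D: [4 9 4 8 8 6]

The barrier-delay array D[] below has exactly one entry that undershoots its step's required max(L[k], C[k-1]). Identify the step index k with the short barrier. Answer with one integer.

hazard at step 2

k=0 barrier L[0]=4→4c, D[0]=4 ok
k=1 barrier max(L[1]=9,C[0]=5)→9c, D[1]=9 ok
k=2 barrier max(L[2]=3,C[1]=6)→6c, D[2]=4 SHORT
k=3 barrier max(L[3]=8,C[2]=3)→8c, D[3]=8 ok
k=4 barrier max(L[4]=8,C[3]=8)→8c, D[4]=8 ok
k=5 barrier C[4]=6→6c, D[5]=6 ok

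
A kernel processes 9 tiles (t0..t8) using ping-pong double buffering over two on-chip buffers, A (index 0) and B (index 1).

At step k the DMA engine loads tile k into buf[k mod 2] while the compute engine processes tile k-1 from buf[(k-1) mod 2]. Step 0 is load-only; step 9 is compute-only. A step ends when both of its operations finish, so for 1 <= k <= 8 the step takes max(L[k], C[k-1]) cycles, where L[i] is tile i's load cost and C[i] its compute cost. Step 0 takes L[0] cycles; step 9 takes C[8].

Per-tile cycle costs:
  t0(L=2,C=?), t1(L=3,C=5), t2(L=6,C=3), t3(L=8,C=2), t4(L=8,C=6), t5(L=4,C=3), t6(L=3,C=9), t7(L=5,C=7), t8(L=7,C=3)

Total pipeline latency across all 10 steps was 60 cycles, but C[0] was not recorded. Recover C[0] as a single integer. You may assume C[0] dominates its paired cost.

C[0] = 8

step 0 = dur = L[0]=2 = 2
step 1 = dur = max(L[1]=3, C[0]=?) = C[0]  (unknown; binding)
step 2 = dur = max(L[2]=6, C[1]=5) = 6
step 3 = dur = max(L[3]=8, C[2]=3) = 8
step 4 = dur = max(L[4]=8, C[3]=2) = 8
step 5 = dur = max(L[5]=4, C[4]=6) = 6
step 6 = dur = max(L[6]=3, C[5]=3) = 3
step 7 = dur = max(L[7]=5, C[6]=9) = 9
step 8 = dur = max(L[8]=7, C[7]=7) = 7
step 9 = dur = C[8]=3 = 3
sum of known step durations = 52
dur[1] = total - known = 60 - 52 = 8
C[0] is the binding max in step 1, so C[0] = dur[1] = 8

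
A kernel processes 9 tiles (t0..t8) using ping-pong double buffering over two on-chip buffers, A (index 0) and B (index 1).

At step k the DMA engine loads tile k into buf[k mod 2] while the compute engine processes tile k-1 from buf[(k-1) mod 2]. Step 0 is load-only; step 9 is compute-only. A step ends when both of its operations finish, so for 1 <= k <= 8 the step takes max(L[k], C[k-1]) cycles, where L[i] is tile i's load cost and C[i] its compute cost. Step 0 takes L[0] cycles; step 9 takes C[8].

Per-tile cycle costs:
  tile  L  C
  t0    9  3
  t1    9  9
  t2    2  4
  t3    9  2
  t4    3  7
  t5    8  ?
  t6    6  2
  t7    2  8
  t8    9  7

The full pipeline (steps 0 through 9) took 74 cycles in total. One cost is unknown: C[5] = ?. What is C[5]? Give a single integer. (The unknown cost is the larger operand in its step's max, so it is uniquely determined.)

C[5] = 9

step 0 | dur = L[0]=9 = 9
step 1 | dur = max(L[1]=9, C[0]=3) = 9
step 2 | dur = max(L[2]=2, C[1]=9) = 9
step 3 | dur = max(L[3]=9, C[2]=4) = 9
step 4 | dur = max(L[4]=3, C[3]=2) = 3
step 5 | dur = max(L[5]=8, C[4]=7) = 8
step 6 | dur = max(L[6]=6, C[5]=?) = C[5]  (unknown; binding)
step 7 | dur = max(L[7]=2, C[6]=2) = 2
step 8 | dur = max(L[8]=9, C[7]=8) = 9
step 9 | dur = C[8]=7 = 7
sum of known step durations = 65
dur[6] = total - known = 74 - 65 = 9
C[5] is the binding max in step 6, so C[5] = dur[6] = 9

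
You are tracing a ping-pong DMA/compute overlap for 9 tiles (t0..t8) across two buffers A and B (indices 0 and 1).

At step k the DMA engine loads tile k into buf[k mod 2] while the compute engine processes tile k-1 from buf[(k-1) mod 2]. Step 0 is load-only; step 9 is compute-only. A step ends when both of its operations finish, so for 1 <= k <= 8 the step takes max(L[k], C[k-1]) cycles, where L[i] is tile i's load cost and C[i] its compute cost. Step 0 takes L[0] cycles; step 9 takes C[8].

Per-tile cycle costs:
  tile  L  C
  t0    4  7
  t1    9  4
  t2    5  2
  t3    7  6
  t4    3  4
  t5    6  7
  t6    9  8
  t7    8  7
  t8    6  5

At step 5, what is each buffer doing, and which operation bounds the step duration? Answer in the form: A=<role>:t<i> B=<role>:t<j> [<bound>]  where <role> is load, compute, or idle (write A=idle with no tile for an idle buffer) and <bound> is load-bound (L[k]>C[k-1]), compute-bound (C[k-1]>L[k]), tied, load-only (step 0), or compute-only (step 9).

[0] DMA t0→A (4c) ∥ CU idle ⇒ 4c, clock 4
[1] DMA t1→B (9c) ∥ CU A:t0 (7c) ⇒ 9c, clock 13
[2] DMA t2→A (5c) ∥ CU B:t1 (4c) ⇒ 5c, clock 18
[3] DMA t3→B (7c) ∥ CU A:t2 (2c) ⇒ 7c, clock 25
[4] DMA t4→A (3c) ∥ CU B:t3 (6c) ⇒ 6c, clock 31
[5] DMA t5→B (6c) ∥ CU A:t4 (4c) ⇒ 6c, clock 37
[6] DMA t6→A (9c) ∥ CU B:t5 (7c) ⇒ 9c, clock 46
[7] DMA t7→B (8c) ∥ CU A:t6 (8c) ⇒ 8c, clock 54
[8] DMA t8→A (6c) ∥ CU B:t7 (7c) ⇒ 7c, clock 61
[9] DMA idle ∥ CU A:t8 (5c) ⇒ 5c, clock 66

step 5: A=compute:t4 B=load:t5 [load-bound]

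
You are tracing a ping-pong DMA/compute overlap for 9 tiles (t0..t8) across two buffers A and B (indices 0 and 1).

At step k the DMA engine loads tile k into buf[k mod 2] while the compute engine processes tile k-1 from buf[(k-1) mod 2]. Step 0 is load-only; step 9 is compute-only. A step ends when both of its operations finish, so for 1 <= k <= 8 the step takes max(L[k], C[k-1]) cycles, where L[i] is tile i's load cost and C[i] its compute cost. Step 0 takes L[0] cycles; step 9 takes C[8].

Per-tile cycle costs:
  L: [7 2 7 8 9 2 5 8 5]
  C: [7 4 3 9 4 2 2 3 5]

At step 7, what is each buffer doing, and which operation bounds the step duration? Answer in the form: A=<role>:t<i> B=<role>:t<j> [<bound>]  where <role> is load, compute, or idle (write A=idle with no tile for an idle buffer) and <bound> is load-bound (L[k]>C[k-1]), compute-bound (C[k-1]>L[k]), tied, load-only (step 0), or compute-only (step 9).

step 0: L[0]=7 → dur=7, Σ=7 | A=load:t0 B=idle [load-only]
step 1: L[1]=2 C[0]=7 → dur=7, Σ=14 | A=compute:t0 B=load:t1 [compute-bound]
step 2: L[2]=7 C[1]=4 → dur=7, Σ=21 | A=load:t2 B=compute:t1 [load-bound]
step 3: L[3]=8 C[2]=3 → dur=8, Σ=29 | A=compute:t2 B=load:t3 [load-bound]
step 4: L[4]=9 C[3]=9 → dur=9, Σ=38 | A=load:t4 B=compute:t3 [tied]
step 5: L[5]=2 C[4]=4 → dur=4, Σ=42 | A=compute:t4 B=load:t5 [compute-bound]
step 6: L[6]=5 C[5]=2 → dur=5, Σ=47 | A=load:t6 B=compute:t5 [load-bound]
step 7: L[7]=8 C[6]=2 → dur=8, Σ=55 | A=compute:t6 B=load:t7 [load-bound]
step 8: L[8]=5 C[7]=3 → dur=5, Σ=60 | A=load:t8 B=compute:t7 [load-bound]
step 9: C[8]=5 → dur=5, Σ=65 | A=compute:t8 B=idle [compute-only]

step 7: A=compute:t6 B=load:t7 [load-bound]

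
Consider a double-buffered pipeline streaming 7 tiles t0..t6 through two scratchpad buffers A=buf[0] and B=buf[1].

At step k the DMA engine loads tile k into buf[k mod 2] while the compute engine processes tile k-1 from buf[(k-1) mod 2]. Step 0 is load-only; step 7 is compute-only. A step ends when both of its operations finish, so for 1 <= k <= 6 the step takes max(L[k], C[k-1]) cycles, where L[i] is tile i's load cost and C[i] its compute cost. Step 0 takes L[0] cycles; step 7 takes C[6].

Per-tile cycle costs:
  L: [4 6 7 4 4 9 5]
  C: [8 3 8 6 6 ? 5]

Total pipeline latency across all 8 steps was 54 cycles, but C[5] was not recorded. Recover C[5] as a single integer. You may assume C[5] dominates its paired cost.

step 0 = dur = L[0]=4 = 4
step 1 = dur = max(L[1]=6, C[0]=8) = 8
step 2 = dur = max(L[2]=7, C[1]=3) = 7
step 3 = dur = max(L[3]=4, C[2]=8) = 8
step 4 = dur = max(L[4]=4, C[3]=6) = 6
step 5 = dur = max(L[5]=9, C[4]=6) = 9
step 6 = dur = max(L[6]=5, C[5]=?) = C[5]  (unknown; binding)
step 7 = dur = C[6]=5 = 5
sum of known step durations = 47
dur[6] = total - known = 54 - 47 = 7
C[5] is the binding max in step 6, so C[5] = dur[6] = 7

C[5] = 7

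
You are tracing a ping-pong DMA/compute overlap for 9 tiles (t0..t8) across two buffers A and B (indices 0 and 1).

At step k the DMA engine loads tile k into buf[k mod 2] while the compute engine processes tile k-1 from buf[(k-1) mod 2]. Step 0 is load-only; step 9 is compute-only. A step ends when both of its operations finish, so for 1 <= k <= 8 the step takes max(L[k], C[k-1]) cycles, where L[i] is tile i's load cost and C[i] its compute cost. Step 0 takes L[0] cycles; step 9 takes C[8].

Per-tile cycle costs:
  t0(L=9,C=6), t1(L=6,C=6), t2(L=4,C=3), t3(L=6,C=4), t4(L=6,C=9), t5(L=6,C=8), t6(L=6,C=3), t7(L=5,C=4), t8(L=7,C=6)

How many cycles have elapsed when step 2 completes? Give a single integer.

end_cycle[2] = 21

step 0: L[0]=9 → dur=9, Σ=9 | A=load:t0 B=idle [load-only]
step 1: L[1]=6 C[0]=6 → dur=6, Σ=15 | A=compute:t0 B=load:t1 [tied]
step 2: L[2]=4 C[1]=6 → dur=6, Σ=21 | A=load:t2 B=compute:t1 [compute-bound]
step 3: L[3]=6 C[2]=3 → dur=6, Σ=27 | A=compute:t2 B=load:t3 [load-bound]
step 4: L[4]=6 C[3]=4 → dur=6, Σ=33 | A=load:t4 B=compute:t3 [load-bound]
step 5: L[5]=6 C[4]=9 → dur=9, Σ=42 | A=compute:t4 B=load:t5 [compute-bound]
step 6: L[6]=6 C[5]=8 → dur=8, Σ=50 | A=load:t6 B=compute:t5 [compute-bound]
step 7: L[7]=5 C[6]=3 → dur=5, Σ=55 | A=compute:t6 B=load:t7 [load-bound]
step 8: L[8]=7 C[7]=4 → dur=7, Σ=62 | A=load:t8 B=compute:t7 [load-bound]
step 9: C[8]=6 → dur=6, Σ=68 | A=compute:t8 B=idle [compute-only]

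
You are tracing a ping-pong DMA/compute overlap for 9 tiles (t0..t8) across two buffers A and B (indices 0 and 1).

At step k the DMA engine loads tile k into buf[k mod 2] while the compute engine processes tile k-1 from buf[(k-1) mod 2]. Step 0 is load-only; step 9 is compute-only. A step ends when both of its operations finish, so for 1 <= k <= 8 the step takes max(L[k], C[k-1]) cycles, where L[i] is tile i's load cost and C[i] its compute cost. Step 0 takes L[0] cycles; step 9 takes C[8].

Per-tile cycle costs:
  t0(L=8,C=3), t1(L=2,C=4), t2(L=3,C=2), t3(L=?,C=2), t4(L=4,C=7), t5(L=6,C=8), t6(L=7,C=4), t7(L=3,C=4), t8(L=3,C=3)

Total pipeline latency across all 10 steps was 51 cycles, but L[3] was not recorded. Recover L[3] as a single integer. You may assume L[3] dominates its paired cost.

L[3] = 6

step 0 → dur = L[0]=8 = 8
step 1 → dur = max(L[1]=2, C[0]=3) = 3
step 2 → dur = max(L[2]=3, C[1]=4) = 4
step 3 → dur = max(L[3]=?, C[2]=2) = L[3]  (unknown; binding)
step 4 → dur = max(L[4]=4, C[3]=2) = 4
step 5 → dur = max(L[5]=6, C[4]=7) = 7
step 6 → dur = max(L[6]=7, C[5]=8) = 8
step 7 → dur = max(L[7]=3, C[6]=4) = 4
step 8 → dur = max(L[8]=3, C[7]=4) = 4
step 9 → dur = C[8]=3 = 3
sum of known step durations = 45
dur[3] = total - known = 51 - 45 = 6
L[3] is the binding max in step 3, so L[3] = dur[3] = 6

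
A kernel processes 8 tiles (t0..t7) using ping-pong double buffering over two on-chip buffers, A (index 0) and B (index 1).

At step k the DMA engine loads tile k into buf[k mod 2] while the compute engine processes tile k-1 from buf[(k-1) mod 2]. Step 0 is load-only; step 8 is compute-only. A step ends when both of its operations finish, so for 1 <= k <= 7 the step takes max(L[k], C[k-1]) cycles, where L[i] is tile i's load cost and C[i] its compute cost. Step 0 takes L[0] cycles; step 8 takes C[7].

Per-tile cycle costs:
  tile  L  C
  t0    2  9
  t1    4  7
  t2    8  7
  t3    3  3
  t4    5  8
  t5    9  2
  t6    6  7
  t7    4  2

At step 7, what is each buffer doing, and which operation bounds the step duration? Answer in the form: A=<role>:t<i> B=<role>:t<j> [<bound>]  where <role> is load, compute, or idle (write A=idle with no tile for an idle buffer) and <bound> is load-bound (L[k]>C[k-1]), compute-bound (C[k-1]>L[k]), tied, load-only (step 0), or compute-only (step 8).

step 7: A=compute:t6 B=load:t7 [compute-bound]

  0. 2=2c; end=2; A:t0 B:-
  1. max(4,9)=9c; end=11; A:t0 B:t1
  2. max(8,7)=8c; end=19; A:t2 B:t1
  3. max(3,7)=7c; end=26; A:t2 B:t3
  4. max(5,3)=5c; end=31; A:t4 B:t3
  5. max(9,8)=9c; end=40; A:t4 B:t5
  6. max(6,2)=6c; end=46; A:t6 B:t5
  7. max(4,7)=7c; end=53; A:t6 B:t7
  8. 2=2c; end=55; A:t6 B:t7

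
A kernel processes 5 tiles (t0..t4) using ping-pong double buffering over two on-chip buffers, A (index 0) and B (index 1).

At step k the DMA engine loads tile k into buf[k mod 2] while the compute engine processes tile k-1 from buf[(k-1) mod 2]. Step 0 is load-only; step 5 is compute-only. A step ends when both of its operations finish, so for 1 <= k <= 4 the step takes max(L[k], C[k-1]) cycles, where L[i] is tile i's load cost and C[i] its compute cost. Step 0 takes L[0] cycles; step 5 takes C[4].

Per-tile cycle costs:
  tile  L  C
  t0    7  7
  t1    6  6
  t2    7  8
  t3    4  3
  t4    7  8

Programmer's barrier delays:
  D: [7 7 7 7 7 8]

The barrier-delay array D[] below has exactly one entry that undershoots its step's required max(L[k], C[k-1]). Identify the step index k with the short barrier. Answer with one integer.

k=0 barrier L[0]=7→7c, D[0]=7 ok
k=1 barrier max(L[1]=6,C[0]=7)→7c, D[1]=7 ok
k=2 barrier max(L[2]=7,C[1]=6)→7c, D[2]=7 ok
k=3 barrier max(L[3]=4,C[2]=8)→8c, D[3]=7 SHORT
k=4 barrier max(L[4]=7,C[3]=3)→7c, D[4]=7 ok
k=5 barrier C[4]=8→8c, D[5]=8 ok

hazard at step 3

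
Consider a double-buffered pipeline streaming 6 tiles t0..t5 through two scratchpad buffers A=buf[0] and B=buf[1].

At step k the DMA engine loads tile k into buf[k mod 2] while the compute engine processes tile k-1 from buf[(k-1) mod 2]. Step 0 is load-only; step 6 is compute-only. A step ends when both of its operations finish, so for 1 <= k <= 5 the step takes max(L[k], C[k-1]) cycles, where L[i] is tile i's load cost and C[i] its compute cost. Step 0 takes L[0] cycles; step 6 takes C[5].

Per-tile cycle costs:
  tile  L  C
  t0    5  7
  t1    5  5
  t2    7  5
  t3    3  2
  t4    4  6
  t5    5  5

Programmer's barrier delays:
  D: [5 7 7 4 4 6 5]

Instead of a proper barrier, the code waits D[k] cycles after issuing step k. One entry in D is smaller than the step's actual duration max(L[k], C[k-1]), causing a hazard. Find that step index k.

hazard at step 3

[0] required=L[0]=5=5 vs D=5 ok
[1] required=max(L[1]=5,C[0]=7)=7 vs D=7 ok
[2] required=max(L[2]=7,C[1]=5)=7 vs D=7 ok
[3] required=max(L[3]=3,C[2]=5)=5 vs D=4 SHORT
[4] required=max(L[4]=4,C[3]=2)=4 vs D=4 ok
[5] required=max(L[5]=5,C[4]=6)=6 vs D=6 ok
[6] required=C[5]=5=5 vs D=5 ok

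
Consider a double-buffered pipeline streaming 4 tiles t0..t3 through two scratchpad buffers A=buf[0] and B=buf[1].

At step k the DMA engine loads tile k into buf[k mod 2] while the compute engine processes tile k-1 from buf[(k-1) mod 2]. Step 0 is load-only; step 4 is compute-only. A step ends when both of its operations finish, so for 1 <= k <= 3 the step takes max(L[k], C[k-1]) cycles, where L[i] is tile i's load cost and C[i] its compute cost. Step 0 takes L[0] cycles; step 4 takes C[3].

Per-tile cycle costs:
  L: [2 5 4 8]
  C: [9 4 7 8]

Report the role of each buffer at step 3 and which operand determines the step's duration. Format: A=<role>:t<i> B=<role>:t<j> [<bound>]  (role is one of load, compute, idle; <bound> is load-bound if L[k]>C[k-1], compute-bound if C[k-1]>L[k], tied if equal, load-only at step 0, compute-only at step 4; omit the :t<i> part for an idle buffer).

step 3: A=compute:t2 B=load:t3 [load-bound]

  0. 2=2c; end=2; A:t0 B:-
  1. max(5,9)=9c; end=11; A:t0 B:t1
  2. max(4,4)=4c; end=15; A:t2 B:t1
  3. max(8,7)=8c; end=23; A:t2 B:t3
  4. 8=8c; end=31; A:t2 B:t3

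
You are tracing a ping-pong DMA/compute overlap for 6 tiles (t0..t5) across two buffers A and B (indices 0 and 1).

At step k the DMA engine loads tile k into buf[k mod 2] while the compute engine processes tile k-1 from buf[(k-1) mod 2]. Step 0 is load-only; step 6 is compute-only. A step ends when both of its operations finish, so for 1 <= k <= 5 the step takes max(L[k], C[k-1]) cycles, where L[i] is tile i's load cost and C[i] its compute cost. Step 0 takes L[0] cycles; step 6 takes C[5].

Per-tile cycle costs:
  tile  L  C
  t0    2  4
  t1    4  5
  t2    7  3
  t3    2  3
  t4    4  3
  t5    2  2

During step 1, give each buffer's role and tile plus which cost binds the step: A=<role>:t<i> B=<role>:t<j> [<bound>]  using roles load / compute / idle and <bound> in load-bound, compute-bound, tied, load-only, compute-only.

  0. 2=2c; end=2; A:t0 B:-
  1. max(4,4)=4c; end=6; A:t0 B:t1
  2. max(7,5)=7c; end=13; A:t2 B:t1
  3. max(2,3)=3c; end=16; A:t2 B:t3
  4. max(4,3)=4c; end=20; A:t4 B:t3
  5. max(2,3)=3c; end=23; A:t4 B:t5
  6. 2=2c; end=25; A:t4 B:t5

step 1: A=compute:t0 B=load:t1 [tied]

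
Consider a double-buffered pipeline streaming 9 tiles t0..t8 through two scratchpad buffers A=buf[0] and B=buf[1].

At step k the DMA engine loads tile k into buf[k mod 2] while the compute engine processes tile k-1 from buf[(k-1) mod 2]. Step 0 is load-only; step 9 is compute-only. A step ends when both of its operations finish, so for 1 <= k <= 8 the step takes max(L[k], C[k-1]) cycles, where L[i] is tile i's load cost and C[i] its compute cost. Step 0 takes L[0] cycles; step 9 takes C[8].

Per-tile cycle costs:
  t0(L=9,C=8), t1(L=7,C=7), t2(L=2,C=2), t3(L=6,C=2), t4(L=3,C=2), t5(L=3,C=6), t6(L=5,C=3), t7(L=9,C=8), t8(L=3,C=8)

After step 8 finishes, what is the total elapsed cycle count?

end_cycle[8] = 59

k=0 load=t0/9c comp=- wait=9 total=9
k=1 load=t1/7c comp=t0/8c wait=8 total=17
k=2 load=t2/2c comp=t1/7c wait=7 total=24
k=3 load=t3/6c comp=t2/2c wait=6 total=30
k=4 load=t4/3c comp=t3/2c wait=3 total=33
k=5 load=t5/3c comp=t4/2c wait=3 total=36
k=6 load=t6/5c comp=t5/6c wait=6 total=42
k=7 load=t7/9c comp=t6/3c wait=9 total=51
k=8 load=t8/3c comp=t7/8c wait=8 total=59
k=9 load=- comp=t8/8c wait=8 total=67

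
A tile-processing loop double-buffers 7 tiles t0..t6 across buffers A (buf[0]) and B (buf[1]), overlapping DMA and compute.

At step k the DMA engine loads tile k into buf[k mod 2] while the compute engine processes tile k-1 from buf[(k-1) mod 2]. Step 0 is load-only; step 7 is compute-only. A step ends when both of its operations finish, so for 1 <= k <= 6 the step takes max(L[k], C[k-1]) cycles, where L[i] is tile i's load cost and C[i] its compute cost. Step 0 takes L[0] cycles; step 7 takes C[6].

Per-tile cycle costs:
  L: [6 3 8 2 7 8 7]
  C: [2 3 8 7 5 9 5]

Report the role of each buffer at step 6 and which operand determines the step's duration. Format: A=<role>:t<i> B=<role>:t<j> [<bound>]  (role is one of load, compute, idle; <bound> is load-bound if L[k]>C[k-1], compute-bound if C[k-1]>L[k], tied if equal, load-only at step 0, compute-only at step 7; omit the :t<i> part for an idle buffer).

step 6: A=load:t6 B=compute:t5 [compute-bound]

k=0 load=t0/6c comp=- wait=6 total=6
k=1 load=t1/3c comp=t0/2c wait=3 total=9
k=2 load=t2/8c comp=t1/3c wait=8 total=17
k=3 load=t3/2c comp=t2/8c wait=8 total=25
k=4 load=t4/7c comp=t3/7c wait=7 total=32
k=5 load=t5/8c comp=t4/5c wait=8 total=40
k=6 load=t6/7c comp=t5/9c wait=9 total=49
k=7 load=- comp=t6/5c wait=5 total=54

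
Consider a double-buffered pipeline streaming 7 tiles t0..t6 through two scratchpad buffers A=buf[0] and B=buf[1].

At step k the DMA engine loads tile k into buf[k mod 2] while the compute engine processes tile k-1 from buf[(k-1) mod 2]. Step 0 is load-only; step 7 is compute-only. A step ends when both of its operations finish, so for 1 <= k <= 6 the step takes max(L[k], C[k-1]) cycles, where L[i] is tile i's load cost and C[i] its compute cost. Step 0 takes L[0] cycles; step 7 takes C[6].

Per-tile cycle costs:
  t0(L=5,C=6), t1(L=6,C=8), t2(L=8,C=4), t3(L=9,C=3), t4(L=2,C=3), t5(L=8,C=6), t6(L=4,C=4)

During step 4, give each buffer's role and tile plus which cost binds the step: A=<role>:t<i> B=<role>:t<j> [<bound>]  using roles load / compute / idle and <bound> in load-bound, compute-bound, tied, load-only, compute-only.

step 4: A=load:t4 B=compute:t3 [compute-bound]

k=0 load=t0/5c comp=- wait=5 total=5
k=1 load=t1/6c comp=t0/6c wait=6 total=11
k=2 load=t2/8c comp=t1/8c wait=8 total=19
k=3 load=t3/9c comp=t2/4c wait=9 total=28
k=4 load=t4/2c comp=t3/3c wait=3 total=31
k=5 load=t5/8c comp=t4/3c wait=8 total=39
k=6 load=t6/4c comp=t5/6c wait=6 total=45
k=7 load=- comp=t6/4c wait=4 total=49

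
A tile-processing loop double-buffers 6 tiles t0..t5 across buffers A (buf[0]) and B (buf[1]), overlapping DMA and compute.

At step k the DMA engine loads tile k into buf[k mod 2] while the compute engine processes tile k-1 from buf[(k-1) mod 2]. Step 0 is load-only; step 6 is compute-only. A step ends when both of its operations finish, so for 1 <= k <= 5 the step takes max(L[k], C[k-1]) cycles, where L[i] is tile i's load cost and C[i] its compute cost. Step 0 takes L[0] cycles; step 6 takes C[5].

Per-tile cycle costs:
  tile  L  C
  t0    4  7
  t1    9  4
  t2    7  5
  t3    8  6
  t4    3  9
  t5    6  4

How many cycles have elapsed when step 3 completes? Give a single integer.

step 0: L[0]=4 → dur=4, Σ=4 | A=load:t0 B=idle [load-only]
step 1: L[1]=9 C[0]=7 → dur=9, Σ=13 | A=compute:t0 B=load:t1 [load-bound]
step 2: L[2]=7 C[1]=4 → dur=7, Σ=20 | A=load:t2 B=compute:t1 [load-bound]
step 3: L[3]=8 C[2]=5 → dur=8, Σ=28 | A=compute:t2 B=load:t3 [load-bound]
step 4: L[4]=3 C[3]=6 → dur=6, Σ=34 | A=load:t4 B=compute:t3 [compute-bound]
step 5: L[5]=6 C[4]=9 → dur=9, Σ=43 | A=compute:t4 B=load:t5 [compute-bound]
step 6: C[5]=4 → dur=4, Σ=47 | A=idle B=compute:t5 [compute-only]

end_cycle[3] = 28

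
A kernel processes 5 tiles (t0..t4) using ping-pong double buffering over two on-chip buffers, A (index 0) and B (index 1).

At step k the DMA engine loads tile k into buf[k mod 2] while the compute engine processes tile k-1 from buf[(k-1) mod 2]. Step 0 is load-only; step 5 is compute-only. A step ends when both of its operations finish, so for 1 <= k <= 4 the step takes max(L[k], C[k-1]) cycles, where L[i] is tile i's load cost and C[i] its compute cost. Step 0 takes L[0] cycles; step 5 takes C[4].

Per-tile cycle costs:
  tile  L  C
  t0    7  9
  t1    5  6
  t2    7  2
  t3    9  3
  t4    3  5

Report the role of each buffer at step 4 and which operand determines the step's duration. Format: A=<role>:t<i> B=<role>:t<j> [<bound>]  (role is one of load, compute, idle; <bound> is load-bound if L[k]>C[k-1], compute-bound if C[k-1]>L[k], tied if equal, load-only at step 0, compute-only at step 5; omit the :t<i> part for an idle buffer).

  0. 7=7c; end=7; A:t0 B:-
  1. max(5,9)=9c; end=16; A:t0 B:t1
  2. max(7,6)=7c; end=23; A:t2 B:t1
  3. max(9,2)=9c; end=32; A:t2 B:t3
  4. max(3,3)=3c; end=35; A:t4 B:t3
  5. 5=5c; end=40; A:t4 B:t3

step 4: A=load:t4 B=compute:t3 [tied]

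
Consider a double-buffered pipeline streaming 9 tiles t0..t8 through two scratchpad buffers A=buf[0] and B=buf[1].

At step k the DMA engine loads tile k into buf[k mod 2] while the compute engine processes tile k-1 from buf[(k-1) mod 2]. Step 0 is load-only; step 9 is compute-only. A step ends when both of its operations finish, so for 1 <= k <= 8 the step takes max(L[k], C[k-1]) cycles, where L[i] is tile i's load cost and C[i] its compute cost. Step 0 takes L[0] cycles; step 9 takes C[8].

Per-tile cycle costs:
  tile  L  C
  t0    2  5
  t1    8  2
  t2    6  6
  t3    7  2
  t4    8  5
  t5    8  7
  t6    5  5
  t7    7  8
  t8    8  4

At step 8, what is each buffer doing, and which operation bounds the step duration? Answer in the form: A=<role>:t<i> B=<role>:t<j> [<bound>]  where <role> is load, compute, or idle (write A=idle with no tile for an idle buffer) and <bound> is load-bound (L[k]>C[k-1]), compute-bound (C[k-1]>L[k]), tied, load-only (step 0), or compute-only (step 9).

step 8: A=load:t8 B=compute:t7 [tied]

  0. 2=2c; end=2; A:t0 B:-
  1. max(8,5)=8c; end=10; A:t0 B:t1
  2. max(6,2)=6c; end=16; A:t2 B:t1
  3. max(7,6)=7c; end=23; A:t2 B:t3
  4. max(8,2)=8c; end=31; A:t4 B:t3
  5. max(8,5)=8c; end=39; A:t4 B:t5
  6. max(5,7)=7c; end=46; A:t6 B:t5
  7. max(7,5)=7c; end=53; A:t6 B:t7
  8. max(8,8)=8c; end=61; A:t8 B:t7
  9. 4=4c; end=65; A:t8 B:t7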